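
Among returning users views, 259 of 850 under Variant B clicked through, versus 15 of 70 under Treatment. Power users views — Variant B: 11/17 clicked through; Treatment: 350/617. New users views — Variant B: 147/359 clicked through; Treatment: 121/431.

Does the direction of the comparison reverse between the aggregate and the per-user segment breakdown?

Yes

Returning users: Variant B 259/850 = 30.5%, Treatment 15/70 = 21.4% → Variant B
Power users: Variant B 11/17 = 64.7%, Treatment 350/617 = 56.7% → Variant B
New users: Variant B 147/359 = 40.9%, Treatment 121/431 = 28.1% → Variant B
Overall: Variant B 417/1226 = 34.0%, Treatment 486/1118 = 43.5% → Treatment
Variant B wins each user group but Treatment wins overall — the comparison reverses. Variant B's views skew toward returning users, which has a lower base rate.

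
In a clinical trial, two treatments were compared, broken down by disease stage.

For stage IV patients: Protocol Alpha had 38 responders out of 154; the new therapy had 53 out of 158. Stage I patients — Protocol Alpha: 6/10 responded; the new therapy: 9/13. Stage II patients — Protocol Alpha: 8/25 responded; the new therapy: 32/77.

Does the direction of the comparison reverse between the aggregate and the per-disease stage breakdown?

Stage IV: Protocol Alpha 38/154 = 24.7%, the new therapy 53/158 = 33.5% → the new therapy
Stage I: Protocol Alpha 6/10 = 60.0%, the new therapy 9/13 = 69.2% → the new therapy
Stage II: Protocol Alpha 8/25 = 32.0%, the new therapy 32/77 = 41.6% → the new therapy
Overall: Protocol Alpha 52/189 = 27.5%, the new therapy 94/248 = 37.9% → the new therapy
The new therapy wins overall and in every disease group — no reversal.

No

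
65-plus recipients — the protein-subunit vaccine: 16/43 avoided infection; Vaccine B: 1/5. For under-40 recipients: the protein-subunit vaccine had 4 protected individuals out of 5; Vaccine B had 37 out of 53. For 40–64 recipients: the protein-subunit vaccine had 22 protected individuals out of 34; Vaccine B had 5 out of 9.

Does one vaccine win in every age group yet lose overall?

65-plus: the protein-subunit vaccine 16/43 = 37.2%, Vaccine B 1/5 = 20.0% → the protein-subunit vaccine
Under-40: the protein-subunit vaccine 4/5 = 80.0%, Vaccine B 37/53 = 69.8% → the protein-subunit vaccine
40–64: the protein-subunit vaccine 22/34 = 64.7%, Vaccine B 5/9 = 55.6% → the protein-subunit vaccine
Overall: the protein-subunit vaccine 42/82 = 51.2%, Vaccine B 43/67 = 64.2% → Vaccine B
The protein-subunit vaccine wins each age group but Vaccine B wins overall — the comparison reverses. The protein-subunit vaccine's recipients skew toward 65-plus, which has a lower base rate.

Yes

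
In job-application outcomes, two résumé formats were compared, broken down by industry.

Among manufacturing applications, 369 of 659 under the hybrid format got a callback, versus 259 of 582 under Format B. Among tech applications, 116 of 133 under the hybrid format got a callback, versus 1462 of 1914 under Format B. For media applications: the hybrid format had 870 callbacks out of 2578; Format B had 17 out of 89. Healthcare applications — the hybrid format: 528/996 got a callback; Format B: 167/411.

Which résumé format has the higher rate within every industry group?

Manufacturing: the hybrid format 369/659 = 56.0%, Format B 259/582 = 44.5% → the hybrid format
Tech: the hybrid format 116/133 = 87.2%, Format B 1462/1914 = 76.4% → the hybrid format
Media: the hybrid format 870/2578 = 33.7%, Format B 17/89 = 19.1% → the hybrid format
Healthcare: the hybrid format 528/996 = 53.0%, Format B 167/411 = 40.6% → the hybrid format
The hybrid format has the higher rate in all 4 groups.

the hybrid format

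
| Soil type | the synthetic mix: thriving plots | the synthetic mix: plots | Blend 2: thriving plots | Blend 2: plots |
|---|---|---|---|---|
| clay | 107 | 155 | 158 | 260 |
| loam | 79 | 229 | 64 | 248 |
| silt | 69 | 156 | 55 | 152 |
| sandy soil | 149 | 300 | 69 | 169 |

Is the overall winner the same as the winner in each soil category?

Yes

Clay: the synthetic mix 107/155 = 69.0%, Blend 2 158/260 = 60.8% → the synthetic mix
Loam: the synthetic mix 79/229 = 34.5%, Blend 2 64/248 = 25.8% → the synthetic mix
Silt: the synthetic mix 69/156 = 44.2%, Blend 2 55/152 = 36.2% → the synthetic mix
Sandy soil: the synthetic mix 149/300 = 49.7%, Blend 2 69/169 = 40.8% → the synthetic mix
Overall: the synthetic mix 404/840 = 48.1%, Blend 2 346/829 = 41.7% → the synthetic mix
The synthetic mix wins overall and in every soil group — no reversal.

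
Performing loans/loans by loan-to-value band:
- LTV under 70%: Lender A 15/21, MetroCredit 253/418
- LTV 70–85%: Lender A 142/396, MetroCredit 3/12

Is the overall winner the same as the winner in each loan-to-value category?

LTV under 70%: Lender A 15/21 = 71.4%, MetroCredit 253/418 = 60.5% → Lender A
LTV 70–85%: Lender A 142/396 = 35.9%, MetroCredit 3/12 = 25.0% → Lender A
Overall: Lender A 157/417 = 37.6%, MetroCredit 256/430 = 59.5% → MetroCredit
Lender A wins each loan-to-value group but MetroCredit wins overall — the comparison reverses. Lender A's loans skew toward LTV 70–85%, which has a lower base rate.

No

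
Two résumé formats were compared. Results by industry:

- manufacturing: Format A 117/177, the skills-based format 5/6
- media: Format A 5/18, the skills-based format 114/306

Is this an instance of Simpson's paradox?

Yes

Manufacturing: Format A 117/177 = 66.1%, the skills-based format 5/6 = 83.3% → the skills-based format
Media: Format A 5/18 = 27.8%, the skills-based format 114/306 = 37.3% → the skills-based format
Overall: Format A 122/195 = 62.6%, the skills-based format 119/312 = 38.1% → Format A
The skills-based format wins each industry group but Format A wins overall — the comparison reverses. The skills-based format's applications skew toward media, which has a lower base rate.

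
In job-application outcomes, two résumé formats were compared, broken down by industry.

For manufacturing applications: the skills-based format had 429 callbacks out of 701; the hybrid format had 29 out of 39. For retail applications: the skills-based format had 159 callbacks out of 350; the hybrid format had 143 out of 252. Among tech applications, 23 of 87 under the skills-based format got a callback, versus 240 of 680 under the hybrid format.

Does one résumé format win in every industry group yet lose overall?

Manufacturing: the skills-based format 429/701 = 61.2%, the hybrid format 29/39 = 74.4% → the hybrid format
Retail: the skills-based format 159/350 = 45.4%, the hybrid format 143/252 = 56.7% → the hybrid format
Tech: the skills-based format 23/87 = 26.4%, the hybrid format 240/680 = 35.3% → the hybrid format
Overall: the skills-based format 611/1138 = 53.7%, the hybrid format 412/971 = 42.4% → the skills-based format
The hybrid format wins each industry group but the skills-based format wins overall — the comparison reverses. The hybrid format's applications skew toward tech, which has a lower base rate.

Yes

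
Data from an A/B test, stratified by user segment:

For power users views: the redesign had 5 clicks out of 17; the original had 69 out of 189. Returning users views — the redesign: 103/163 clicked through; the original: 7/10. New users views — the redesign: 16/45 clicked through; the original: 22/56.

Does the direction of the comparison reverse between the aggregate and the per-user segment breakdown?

Power users: the redesign 5/17 = 29.4%, the original 69/189 = 36.5% → the original
Returning users: the redesign 103/163 = 63.2%, the original 7/10 = 70.0% → the original
New users: the redesign 16/45 = 35.6%, the original 22/56 = 39.3% → the original
Overall: the redesign 124/225 = 55.1%, the original 98/255 = 38.4% → the redesign
The original wins each user group but the redesign wins overall — the comparison reverses. The original's views skew toward power users, which has a lower base rate.

Yes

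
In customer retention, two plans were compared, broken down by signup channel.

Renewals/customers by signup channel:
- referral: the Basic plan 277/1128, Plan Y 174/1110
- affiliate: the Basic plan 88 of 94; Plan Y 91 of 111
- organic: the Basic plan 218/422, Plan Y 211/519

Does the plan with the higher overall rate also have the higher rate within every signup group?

Referral: the Basic plan 277/1128 = 24.6%, Plan Y 174/1110 = 15.7% → the Basic plan
Affiliate: the Basic plan 88/94 = 93.6%, Plan Y 91/111 = 82.0% → the Basic plan
Organic: the Basic plan 218/422 = 51.7%, Plan Y 211/519 = 40.7% → the Basic plan
Overall: the Basic plan 583/1644 = 35.5%, Plan Y 476/1740 = 27.4% → the Basic plan
The Basic plan wins overall and in every signup group — no reversal.

Yes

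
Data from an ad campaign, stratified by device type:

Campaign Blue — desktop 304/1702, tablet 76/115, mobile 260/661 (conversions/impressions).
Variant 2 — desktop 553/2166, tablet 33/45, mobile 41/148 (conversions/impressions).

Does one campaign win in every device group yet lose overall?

Desktop: Campaign Blue 304/1702 = 17.9%, Variant 2 553/2166 = 25.5% → Variant 2
Tablet: Campaign Blue 76/115 = 66.1%, Variant 2 33/45 = 73.3% → Variant 2
Mobile: Campaign Blue 260/661 = 39.3%, Variant 2 41/148 = 27.7% → Campaign Blue
Overall: Campaign Blue 640/2478 = 25.8%, Variant 2 627/2359 = 26.6% → Variant 2
Neither sweeps: Campaign Blue wins 1 of 3 groups, Variant 2 wins 2. Variant 2 wins overall but not every group — no Simpson reversal.

No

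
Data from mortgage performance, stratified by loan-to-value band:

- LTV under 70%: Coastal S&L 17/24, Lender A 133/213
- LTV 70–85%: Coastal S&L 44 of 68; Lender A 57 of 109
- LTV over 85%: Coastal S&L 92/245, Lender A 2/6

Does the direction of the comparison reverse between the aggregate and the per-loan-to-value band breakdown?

Yes

LTV under 70%: Coastal S&L 17/24 = 70.8%, Lender A 133/213 = 62.4% → Coastal S&L
LTV 70–85%: Coastal S&L 44/68 = 64.7%, Lender A 57/109 = 52.3% → Coastal S&L
LTV over 85%: Coastal S&L 92/245 = 37.6%, Lender A 2/6 = 33.3% → Coastal S&L
Overall: Coastal S&L 153/337 = 45.4%, Lender A 192/328 = 58.5% → Lender A
Coastal S&L wins each loan-to-value group but Lender A wins overall — the comparison reverses. Coastal S&L's loans skew toward LTV over 85%, which has a lower base rate.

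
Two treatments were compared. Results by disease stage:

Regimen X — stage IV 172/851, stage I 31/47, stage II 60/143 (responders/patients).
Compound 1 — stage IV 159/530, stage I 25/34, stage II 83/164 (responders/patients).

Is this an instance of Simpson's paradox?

Stage IV: Regimen X 172/851 = 20.2%, Compound 1 159/530 = 30.0% → Compound 1
Stage I: Regimen X 31/47 = 66.0%, Compound 1 25/34 = 73.5% → Compound 1
Stage II: Regimen X 60/143 = 42.0%, Compound 1 83/164 = 50.6% → Compound 1
Overall: Regimen X 263/1041 = 25.3%, Compound 1 267/728 = 36.7% → Compound 1
Compound 1 wins overall and in every disease group — no reversal.

No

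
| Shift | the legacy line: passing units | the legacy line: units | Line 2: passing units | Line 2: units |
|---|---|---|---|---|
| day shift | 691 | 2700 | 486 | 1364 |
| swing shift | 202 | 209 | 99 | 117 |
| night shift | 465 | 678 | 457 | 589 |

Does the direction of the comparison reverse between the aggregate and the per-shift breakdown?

Day shift: the legacy line 691/2700 = 25.6%, Line 2 486/1364 = 35.6% → Line 2
Swing shift: the legacy line 202/209 = 96.7%, Line 2 99/117 = 84.6% → the legacy line
Night shift: the legacy line 465/678 = 68.6%, Line 2 457/589 = 77.6% → Line 2
Overall: the legacy line 1358/3587 = 37.9%, Line 2 1042/2070 = 50.3% → Line 2
Neither sweeps: the legacy line wins 1 of 3 groups, Line 2 wins 2. Line 2 wins overall but not every group — no Simpson reversal.

No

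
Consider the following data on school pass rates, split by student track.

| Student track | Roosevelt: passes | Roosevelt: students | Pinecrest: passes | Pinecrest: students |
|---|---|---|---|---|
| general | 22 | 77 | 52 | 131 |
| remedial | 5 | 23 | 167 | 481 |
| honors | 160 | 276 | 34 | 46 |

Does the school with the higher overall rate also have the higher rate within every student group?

General: Roosevelt 22/77 = 28.6%, Pinecrest 52/131 = 39.7% → Pinecrest
Remedial: Roosevelt 5/23 = 21.7%, Pinecrest 167/481 = 34.7% → Pinecrest
Honors: Roosevelt 160/276 = 58.0%, Pinecrest 34/46 = 73.9% → Pinecrest
Overall: Roosevelt 187/376 = 49.7%, Pinecrest 253/658 = 38.4% → Roosevelt
Pinecrest wins each student group but Roosevelt wins overall — the comparison reverses. Pinecrest's students skew toward remedial, which has a lower base rate.

No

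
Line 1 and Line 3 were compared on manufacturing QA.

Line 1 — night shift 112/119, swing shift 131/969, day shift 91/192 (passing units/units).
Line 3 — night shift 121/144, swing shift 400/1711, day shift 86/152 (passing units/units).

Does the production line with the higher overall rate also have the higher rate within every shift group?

No

Night shift: Line 1 112/119 = 94.1%, Line 3 121/144 = 84.0% → Line 1
Swing shift: Line 1 131/969 = 13.5%, Line 3 400/1711 = 23.4% → Line 3
Day shift: Line 1 91/192 = 47.4%, Line 3 86/152 = 56.6% → Line 3
Overall: Line 1 334/1280 = 26.1%, Line 3 607/2007 = 30.2% → Line 3
Neither sweeps: Line 1 wins 1 of 3 groups, Line 3 wins 2. Line 3 wins overall but not every group — no Simpson reversal.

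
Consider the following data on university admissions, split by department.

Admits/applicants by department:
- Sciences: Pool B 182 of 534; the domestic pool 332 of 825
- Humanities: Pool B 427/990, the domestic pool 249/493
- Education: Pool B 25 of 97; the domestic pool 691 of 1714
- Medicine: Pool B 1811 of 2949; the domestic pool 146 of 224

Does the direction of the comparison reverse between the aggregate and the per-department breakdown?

Sciences: Pool B 182/534 = 34.1%, the domestic pool 332/825 = 40.2% → the domestic pool
Humanities: Pool B 427/990 = 43.1%, the domestic pool 249/493 = 50.5% → the domestic pool
Education: Pool B 25/97 = 25.8%, the domestic pool 691/1714 = 40.3% → the domestic pool
Medicine: Pool B 1811/2949 = 61.4%, the domestic pool 146/224 = 65.2% → the domestic pool
Overall: Pool B 2445/4570 = 53.5%, the domestic pool 1418/3256 = 43.6% → Pool B
The domestic pool wins each department group but Pool B wins overall — the comparison reverses. The domestic pool's applicants skew toward Education, which has a lower base rate.

Yes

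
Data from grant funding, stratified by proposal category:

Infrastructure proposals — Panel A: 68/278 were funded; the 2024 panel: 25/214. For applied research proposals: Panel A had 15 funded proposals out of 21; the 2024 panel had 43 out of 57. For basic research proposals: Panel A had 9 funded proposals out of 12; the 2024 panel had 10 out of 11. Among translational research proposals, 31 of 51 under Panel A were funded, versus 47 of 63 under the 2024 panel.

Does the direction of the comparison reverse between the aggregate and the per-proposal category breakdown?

No

Infrastructure: Panel A 68/278 = 24.5%, the 2024 panel 25/214 = 11.7% → Panel A
Applied research: Panel A 15/21 = 71.4%, the 2024 panel 43/57 = 75.4% → the 2024 panel
Basic research: Panel A 9/12 = 75.0%, the 2024 panel 10/11 = 90.9% → the 2024 panel
Translational research: Panel A 31/51 = 60.8%, the 2024 panel 47/63 = 74.6% → the 2024 panel
Overall: Panel A 123/362 = 34.0%, the 2024 panel 125/345 = 36.2% → the 2024 panel
Neither sweeps: Panel A wins 1 of 4 groups, the 2024 panel wins 3. The 2024 panel wins overall but not every group — no Simpson reversal.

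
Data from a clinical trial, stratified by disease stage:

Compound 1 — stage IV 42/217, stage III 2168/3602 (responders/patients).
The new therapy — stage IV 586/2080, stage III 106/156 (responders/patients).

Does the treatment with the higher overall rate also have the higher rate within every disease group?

Stage IV: Compound 1 42/217 = 19.4%, the new therapy 586/2080 = 28.2% → the new therapy
Stage III: Compound 1 2168/3602 = 60.2%, the new therapy 106/156 = 67.9% → the new therapy
Overall: Compound 1 2210/3819 = 57.9%, the new therapy 692/2236 = 30.9% → Compound 1
The new therapy wins each disease group but Compound 1 wins overall — the comparison reverses. The new therapy's patients skew toward stage IV, which has a lower base rate.

No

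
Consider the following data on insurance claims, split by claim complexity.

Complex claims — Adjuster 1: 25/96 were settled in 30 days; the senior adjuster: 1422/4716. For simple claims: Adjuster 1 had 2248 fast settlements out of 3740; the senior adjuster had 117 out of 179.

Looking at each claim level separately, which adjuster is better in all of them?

Complex: Adjuster 1 25/96 = 26.0%, the senior adjuster 1422/4716 = 30.2% → the senior adjuster
Simple: Adjuster 1 2248/3740 = 60.1%, the senior adjuster 117/179 = 65.4% → the senior adjuster
The senior adjuster has the higher rate in both groups.

the senior adjuster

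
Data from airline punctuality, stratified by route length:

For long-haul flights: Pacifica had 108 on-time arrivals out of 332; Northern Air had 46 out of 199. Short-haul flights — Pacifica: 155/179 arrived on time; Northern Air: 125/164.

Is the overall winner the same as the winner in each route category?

Yes

Long-haul: Pacifica 108/332 = 32.5%, Northern Air 46/199 = 23.1% → Pacifica
Short-haul: Pacifica 155/179 = 86.6%, Northern Air 125/164 = 76.2% → Pacifica
Overall: Pacifica 263/511 = 51.5%, Northern Air 171/363 = 47.1% → Pacifica
Pacifica wins overall and in every route group — no reversal.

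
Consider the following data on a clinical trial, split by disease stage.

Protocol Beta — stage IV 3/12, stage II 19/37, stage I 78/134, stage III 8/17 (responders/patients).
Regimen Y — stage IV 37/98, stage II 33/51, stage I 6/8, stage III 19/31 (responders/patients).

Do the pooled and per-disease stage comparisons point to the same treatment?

No

Stage IV: Protocol Beta 3/12 = 25.0%, Regimen Y 37/98 = 37.8% → Regimen Y
Stage II: Protocol Beta 19/37 = 51.4%, Regimen Y 33/51 = 64.7% → Regimen Y
Stage I: Protocol Beta 78/134 = 58.2%, Regimen Y 6/8 = 75.0% → Regimen Y
Stage III: Protocol Beta 8/17 = 47.1%, Regimen Y 19/31 = 61.3% → Regimen Y
Overall: Protocol Beta 108/200 = 54.0%, Regimen Y 95/188 = 50.5% → Protocol Beta
Regimen Y wins each disease group but Protocol Beta wins overall — the comparison reverses. Regimen Y's patients skew toward stage IV, which has a lower base rate.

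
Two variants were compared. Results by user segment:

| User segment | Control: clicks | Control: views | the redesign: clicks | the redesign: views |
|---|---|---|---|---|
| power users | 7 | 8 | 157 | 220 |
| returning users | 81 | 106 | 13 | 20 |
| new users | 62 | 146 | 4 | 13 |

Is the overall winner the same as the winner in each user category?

Power users: Control 7/8 = 87.5%, the redesign 157/220 = 71.4% → Control
Returning users: Control 81/106 = 76.4%, the redesign 13/20 = 65.0% → Control
New users: Control 62/146 = 42.5%, the redesign 4/13 = 30.8% → Control
Overall: Control 150/260 = 57.7%, the redesign 174/253 = 68.8% → the redesign
Control wins each user group but the redesign wins overall — the comparison reverses. Control's views skew toward new users, which has a lower base rate.

No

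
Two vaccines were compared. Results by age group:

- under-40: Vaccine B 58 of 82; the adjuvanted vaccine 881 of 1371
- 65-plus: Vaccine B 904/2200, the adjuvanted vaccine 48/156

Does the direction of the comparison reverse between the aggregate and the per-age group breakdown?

Under-40: Vaccine B 58/82 = 70.7%, the adjuvanted vaccine 881/1371 = 64.3% → Vaccine B
65-plus: Vaccine B 904/2200 = 41.1%, the adjuvanted vaccine 48/156 = 30.8% → Vaccine B
Overall: Vaccine B 962/2282 = 42.2%, the adjuvanted vaccine 929/1527 = 60.8% → the adjuvanted vaccine
Vaccine B wins each age group but the adjuvanted vaccine wins overall — the comparison reverses. Vaccine B's recipients skew toward 65-plus, which has a lower base rate.

Yes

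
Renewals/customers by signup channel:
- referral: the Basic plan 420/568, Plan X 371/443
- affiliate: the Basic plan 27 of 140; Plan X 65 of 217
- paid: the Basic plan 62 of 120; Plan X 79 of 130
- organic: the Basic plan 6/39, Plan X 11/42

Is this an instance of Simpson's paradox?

Referral: the Basic plan 420/568 = 73.9%, Plan X 371/443 = 83.7% → Plan X
Affiliate: the Basic plan 27/140 = 19.3%, Plan X 65/217 = 30.0% → Plan X
Paid: the Basic plan 62/120 = 51.7%, Plan X 79/130 = 60.8% → Plan X
Organic: the Basic plan 6/39 = 15.4%, Plan X 11/42 = 26.2% → Plan X
Overall: the Basic plan 515/867 = 59.4%, Plan X 526/832 = 63.2% → Plan X
Plan X wins overall and in every signup group — no reversal.

No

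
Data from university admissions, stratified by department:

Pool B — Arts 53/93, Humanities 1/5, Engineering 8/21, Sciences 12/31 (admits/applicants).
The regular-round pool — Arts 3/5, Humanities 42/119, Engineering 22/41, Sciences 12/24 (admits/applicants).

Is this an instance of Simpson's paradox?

Arts: Pool B 53/93 = 57.0%, the regular-round pool 3/5 = 60.0% → the regular-round pool
Humanities: Pool B 1/5 = 20.0%, the regular-round pool 42/119 = 35.3% → the regular-round pool
Engineering: Pool B 8/21 = 38.1%, the regular-round pool 22/41 = 53.7% → the regular-round pool
Sciences: Pool B 12/31 = 38.7%, the regular-round pool 12/24 = 50.0% → the regular-round pool
Overall: Pool B 74/150 = 49.3%, the regular-round pool 79/189 = 41.8% → Pool B
The regular-round pool wins each department group but Pool B wins overall — the comparison reverses. The regular-round pool's applicants skew toward Humanities, which has a lower base rate.

Yes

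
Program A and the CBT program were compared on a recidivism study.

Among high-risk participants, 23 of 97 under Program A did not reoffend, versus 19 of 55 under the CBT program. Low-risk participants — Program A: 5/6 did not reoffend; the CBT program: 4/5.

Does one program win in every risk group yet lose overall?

No

High-risk: Program A 23/97 = 23.7%, the CBT program 19/55 = 34.5% → the CBT program
Low-risk: Program A 5/6 = 83.3%, the CBT program 4/5 = 80.0% → Program A
Overall: Program A 28/103 = 27.2%, the CBT program 23/60 = 38.3% → the CBT program
Neither sweeps: Program A wins 1 of 2 groups, the CBT program wins 1. The CBT program wins overall but not every group — no Simpson reversal.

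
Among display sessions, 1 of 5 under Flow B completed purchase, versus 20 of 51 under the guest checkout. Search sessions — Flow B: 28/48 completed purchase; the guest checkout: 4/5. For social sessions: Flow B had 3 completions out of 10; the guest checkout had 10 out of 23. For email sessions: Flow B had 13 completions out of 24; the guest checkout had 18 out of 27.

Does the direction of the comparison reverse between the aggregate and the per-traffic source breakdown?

Yes

Display: Flow B 1/5 = 20.0%, the guest checkout 20/51 = 39.2% → the guest checkout
Search: Flow B 28/48 = 58.3%, the guest checkout 4/5 = 80.0% → the guest checkout
Social: Flow B 3/10 = 30.0%, the guest checkout 10/23 = 43.5% → the guest checkout
Email: Flow B 13/24 = 54.2%, the guest checkout 18/27 = 66.7% → the guest checkout
Overall: Flow B 45/87 = 51.7%, the guest checkout 52/106 = 49.1% → Flow B
The guest checkout wins each traffic group but Flow B wins overall — the comparison reverses. The guest checkout's sessions skew toward display, which has a lower base rate.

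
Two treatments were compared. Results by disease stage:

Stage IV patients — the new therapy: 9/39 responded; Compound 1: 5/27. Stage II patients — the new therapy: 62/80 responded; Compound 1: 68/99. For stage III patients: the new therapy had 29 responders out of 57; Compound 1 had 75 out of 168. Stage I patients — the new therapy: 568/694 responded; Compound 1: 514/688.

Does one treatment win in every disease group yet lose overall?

Stage IV: the new therapy 9/39 = 23.1%, Compound 1 5/27 = 18.5% → the new therapy
Stage II: the new therapy 62/80 = 77.5%, Compound 1 68/99 = 68.7% → the new therapy
Stage III: the new therapy 29/57 = 50.9%, Compound 1 75/168 = 44.6% → the new therapy
Stage I: the new therapy 568/694 = 81.8%, Compound 1 514/688 = 74.7% → the new therapy
Overall: the new therapy 668/870 = 76.8%, Compound 1 662/982 = 67.4% → the new therapy
The new therapy wins overall and in every disease group — no reversal.

No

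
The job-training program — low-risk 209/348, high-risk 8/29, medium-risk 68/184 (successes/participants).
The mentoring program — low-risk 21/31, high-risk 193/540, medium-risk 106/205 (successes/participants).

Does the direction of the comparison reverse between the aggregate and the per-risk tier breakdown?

Low-risk: the job-training program 209/348 = 60.1%, the mentoring program 21/31 = 67.7% → the mentoring program
High-risk: the job-training program 8/29 = 27.6%, the mentoring program 193/540 = 35.7% → the mentoring program
Medium-risk: the job-training program 68/184 = 37.0%, the mentoring program 106/205 = 51.7% → the mentoring program
Overall: the job-training program 285/561 = 50.8%, the mentoring program 320/776 = 41.2% → the job-training program
The mentoring program wins each risk group but the job-training program wins overall — the comparison reverses. The mentoring program's participants skew toward high-risk, which has a lower base rate.

Yes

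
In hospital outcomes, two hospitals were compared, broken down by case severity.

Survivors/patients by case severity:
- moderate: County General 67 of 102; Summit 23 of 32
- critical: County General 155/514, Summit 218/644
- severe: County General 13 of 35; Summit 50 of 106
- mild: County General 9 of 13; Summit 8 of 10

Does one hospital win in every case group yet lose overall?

Moderate: County General 67/102 = 65.7%, Summit 23/32 = 71.9% → Summit
Critical: County General 155/514 = 30.2%, Summit 218/644 = 33.9% → Summit
Severe: County General 13/35 = 37.1%, Summit 50/106 = 47.2% → Summit
Mild: County General 9/13 = 69.2%, Summit 8/10 = 80.0% → Summit
Overall: County General 244/664 = 36.7%, Summit 299/792 = 37.8% → Summit
Summit wins overall and in every case group — no reversal.

No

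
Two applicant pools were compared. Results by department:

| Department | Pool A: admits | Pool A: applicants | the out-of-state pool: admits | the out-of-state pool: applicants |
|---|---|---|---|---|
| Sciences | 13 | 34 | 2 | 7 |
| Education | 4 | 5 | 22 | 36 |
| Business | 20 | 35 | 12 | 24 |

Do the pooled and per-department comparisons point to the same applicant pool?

Sciences: Pool A 13/34 = 38.2%, the out-of-state pool 2/7 = 28.6% → Pool A
Education: Pool A 4/5 = 80.0%, the out-of-state pool 22/36 = 61.1% → Pool A
Business: Pool A 20/35 = 57.1%, the out-of-state pool 12/24 = 50.0% → Pool A
Overall: Pool A 37/74 = 50.0%, the out-of-state pool 36/67 = 53.7% → the out-of-state pool
Pool A wins each department group but the out-of-state pool wins overall — the comparison reverses. Pool A's applicants skew toward Sciences, which has a lower base rate.

No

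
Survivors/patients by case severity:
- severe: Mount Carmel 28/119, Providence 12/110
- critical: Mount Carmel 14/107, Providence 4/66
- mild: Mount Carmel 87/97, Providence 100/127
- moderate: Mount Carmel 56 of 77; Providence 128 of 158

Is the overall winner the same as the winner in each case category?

Severe: Mount Carmel 28/119 = 23.5%, Providence 12/110 = 10.9% → Mount Carmel
Critical: Mount Carmel 14/107 = 13.1%, Providence 4/66 = 6.1% → Mount Carmel
Mild: Mount Carmel 87/97 = 89.7%, Providence 100/127 = 78.7% → Mount Carmel
Moderate: Mount Carmel 56/77 = 72.7%, Providence 128/158 = 81.0% → Providence
Overall: Mount Carmel 185/400 = 46.2%, Providence 244/461 = 52.9% → Providence
Neither sweeps: Mount Carmel wins 3 of 4 groups, Providence wins 1. Providence wins overall but not every group — no Simpson reversal.

No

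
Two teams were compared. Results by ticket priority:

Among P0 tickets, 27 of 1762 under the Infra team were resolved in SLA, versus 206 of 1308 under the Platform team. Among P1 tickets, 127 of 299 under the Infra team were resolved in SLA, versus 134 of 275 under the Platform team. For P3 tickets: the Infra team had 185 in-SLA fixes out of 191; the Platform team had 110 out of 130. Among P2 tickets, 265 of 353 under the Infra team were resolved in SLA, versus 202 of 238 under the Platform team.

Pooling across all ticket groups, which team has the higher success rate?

the Platform team

P0: the Infra team 27/1762 = 1.5%, the Platform team 206/1308 = 15.7% → the Platform team
P1: the Infra team 127/299 = 42.5%, the Platform team 134/275 = 48.7% → the Platform team
P3: the Infra team 185/191 = 96.9%, the Platform team 110/130 = 84.6% → the Infra team
P2: the Infra team 265/353 = 75.1%, the Platform team 202/238 = 84.9% → the Platform team
Overall: the Infra team 604/2605 = 23.2%, the Platform team 652/1951 = 33.4% → the Platform team
(Neither sweeps every ticket group, but the Platform team has the higher pooled rate.)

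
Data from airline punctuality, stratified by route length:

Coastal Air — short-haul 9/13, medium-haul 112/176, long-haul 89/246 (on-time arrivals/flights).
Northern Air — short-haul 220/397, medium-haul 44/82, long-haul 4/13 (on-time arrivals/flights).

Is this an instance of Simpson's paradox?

Short-haul: Coastal Air 9/13 = 69.2%, Northern Air 220/397 = 55.4% → Coastal Air
Medium-haul: Coastal Air 112/176 = 63.6%, Northern Air 44/82 = 53.7% → Coastal Air
Long-haul: Coastal Air 89/246 = 36.2%, Northern Air 4/13 = 30.8% → Coastal Air
Overall: Coastal Air 210/435 = 48.3%, Northern Air 268/492 = 54.5% → Northern Air
Coastal Air wins each route group but Northern Air wins overall — the comparison reverses. Coastal Air's flights skew toward long-haul, which has a lower base rate.

Yes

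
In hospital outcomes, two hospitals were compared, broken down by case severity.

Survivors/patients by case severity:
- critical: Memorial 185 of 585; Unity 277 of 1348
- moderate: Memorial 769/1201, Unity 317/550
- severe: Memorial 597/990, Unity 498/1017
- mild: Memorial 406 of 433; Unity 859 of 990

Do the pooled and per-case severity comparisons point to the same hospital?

Yes

Critical: Memorial 185/585 = 31.6%, Unity 277/1348 = 20.5% → Memorial
Moderate: Memorial 769/1201 = 64.0%, Unity 317/550 = 57.6% → Memorial
Severe: Memorial 597/990 = 60.3%, Unity 498/1017 = 49.0% → Memorial
Mild: Memorial 406/433 = 93.8%, Unity 859/990 = 86.8% → Memorial
Overall: Memorial 1957/3209 = 61.0%, Unity 1951/3905 = 50.0% → Memorial
Memorial wins overall and in every case group — no reversal.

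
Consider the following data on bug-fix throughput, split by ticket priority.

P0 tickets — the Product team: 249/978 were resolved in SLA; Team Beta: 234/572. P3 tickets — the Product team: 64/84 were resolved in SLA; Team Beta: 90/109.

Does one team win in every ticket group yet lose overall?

P0: the Product team 249/978 = 25.5%, Team Beta 234/572 = 40.9% → Team Beta
P3: the Product team 64/84 = 76.2%, Team Beta 90/109 = 82.6% → Team Beta
Overall: the Product team 313/1062 = 29.5%, Team Beta 324/681 = 47.6% → Team Beta
Team Beta wins overall and in every ticket group — no reversal.

No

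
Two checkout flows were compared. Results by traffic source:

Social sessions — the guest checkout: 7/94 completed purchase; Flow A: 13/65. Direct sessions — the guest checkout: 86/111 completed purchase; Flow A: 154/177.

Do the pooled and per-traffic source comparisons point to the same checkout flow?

Social: the guest checkout 7/94 = 7.4%, Flow A 13/65 = 20.0% → Flow A
Direct: the guest checkout 86/111 = 77.5%, Flow A 154/177 = 87.0% → Flow A
Overall: the guest checkout 93/205 = 45.4%, Flow A 167/242 = 69.0% → Flow A
Flow A wins overall and in every traffic group — no reversal.

Yes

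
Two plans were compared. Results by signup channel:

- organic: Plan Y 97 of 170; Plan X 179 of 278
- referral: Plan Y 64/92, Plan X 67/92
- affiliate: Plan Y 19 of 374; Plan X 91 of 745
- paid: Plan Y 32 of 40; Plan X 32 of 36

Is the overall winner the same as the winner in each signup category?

Yes

Organic: Plan Y 97/170 = 57.1%, Plan X 179/278 = 64.4% → Plan X
Referral: Plan Y 64/92 = 69.6%, Plan X 67/92 = 72.8% → Plan X
Affiliate: Plan Y 19/374 = 5.1%, Plan X 91/745 = 12.2% → Plan X
Paid: Plan Y 32/40 = 80.0%, Plan X 32/36 = 88.9% → Plan X
Overall: Plan Y 212/676 = 31.4%, Plan X 369/1151 = 32.1% → Plan X
Plan X wins overall and in every signup group — no reversal.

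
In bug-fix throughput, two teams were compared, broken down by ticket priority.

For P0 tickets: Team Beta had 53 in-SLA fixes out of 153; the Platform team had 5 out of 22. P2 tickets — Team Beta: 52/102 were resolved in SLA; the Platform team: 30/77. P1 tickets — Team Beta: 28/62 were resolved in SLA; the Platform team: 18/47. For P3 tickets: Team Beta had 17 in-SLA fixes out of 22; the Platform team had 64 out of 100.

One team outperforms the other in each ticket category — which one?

P0: Team Beta 53/153 = 34.6%, the Platform team 5/22 = 22.7% → Team Beta
P2: Team Beta 52/102 = 51.0%, the Platform team 30/77 = 39.0% → Team Beta
P1: Team Beta 28/62 = 45.2%, the Platform team 18/47 = 38.3% → Team Beta
P3: Team Beta 17/22 = 77.3%, the Platform team 64/100 = 64.0% → Team Beta
Team Beta has the higher rate in all 4 groups.

Team Beta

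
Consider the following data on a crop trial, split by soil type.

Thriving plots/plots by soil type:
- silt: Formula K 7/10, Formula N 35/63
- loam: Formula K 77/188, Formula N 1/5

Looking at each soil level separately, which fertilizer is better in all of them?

Silt: Formula K 7/10 = 70.0%, Formula N 35/63 = 55.6% → Formula K
Loam: Formula K 77/188 = 41.0%, Formula N 1/5 = 20.0% → Formula K
Formula K has the higher rate in both groups.

Formula K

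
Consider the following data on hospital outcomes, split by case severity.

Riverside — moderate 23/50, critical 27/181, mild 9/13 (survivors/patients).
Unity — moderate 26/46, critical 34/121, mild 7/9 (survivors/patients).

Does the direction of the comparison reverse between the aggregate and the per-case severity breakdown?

No

Moderate: Riverside 23/50 = 46.0%, Unity 26/46 = 56.5% → Unity
Critical: Riverside 27/181 = 14.9%, Unity 34/121 = 28.1% → Unity
Mild: Riverside 9/13 = 69.2%, Unity 7/9 = 77.8% → Unity
Overall: Riverside 59/244 = 24.2%, Unity 67/176 = 38.1% → Unity
Unity wins overall and in every case group — no reversal.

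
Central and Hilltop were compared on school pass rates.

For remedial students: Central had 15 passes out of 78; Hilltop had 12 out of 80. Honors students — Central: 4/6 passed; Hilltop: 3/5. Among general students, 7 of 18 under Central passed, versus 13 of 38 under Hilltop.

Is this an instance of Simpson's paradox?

Remedial: Central 15/78 = 19.2%, Hilltop 12/80 = 15.0% → Central
Honors: Central 4/6 = 66.7%, Hilltop 3/5 = 60.0% → Central
General: Central 7/18 = 38.9%, Hilltop 13/38 = 34.2% → Central
Overall: Central 26/102 = 25.5%, Hilltop 28/123 = 22.8% → Central
Central wins overall and in every student group — no reversal.

No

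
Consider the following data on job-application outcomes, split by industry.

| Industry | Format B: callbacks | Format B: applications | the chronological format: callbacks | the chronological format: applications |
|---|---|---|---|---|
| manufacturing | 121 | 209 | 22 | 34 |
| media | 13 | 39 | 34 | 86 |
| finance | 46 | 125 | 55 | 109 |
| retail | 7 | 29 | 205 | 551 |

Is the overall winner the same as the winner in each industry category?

No

Manufacturing: Format B 121/209 = 57.9%, the chronological format 22/34 = 64.7% → the chronological format
Media: Format B 13/39 = 33.3%, the chronological format 34/86 = 39.5% → the chronological format
Finance: Format B 46/125 = 36.8%, the chronological format 55/109 = 50.5% → the chronological format
Retail: Format B 7/29 = 24.1%, the chronological format 205/551 = 37.2% → the chronological format
Overall: Format B 187/402 = 46.5%, the chronological format 316/780 = 40.5% → Format B
The chronological format wins each industry group but Format B wins overall — the comparison reverses. The chronological format's applications skew toward retail, which has a lower base rate.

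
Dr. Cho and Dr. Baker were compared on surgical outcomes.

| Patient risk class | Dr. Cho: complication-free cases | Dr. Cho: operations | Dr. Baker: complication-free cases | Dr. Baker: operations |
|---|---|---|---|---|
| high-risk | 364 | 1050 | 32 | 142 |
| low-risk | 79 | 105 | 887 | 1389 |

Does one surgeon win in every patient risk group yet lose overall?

High-risk: Dr. Cho 364/1050 = 34.7%, Dr. Baker 32/142 = 22.5% → Dr. Cho
Low-risk: Dr. Cho 79/105 = 75.2%, Dr. Baker 887/1389 = 63.9% → Dr. Cho
Overall: Dr. Cho 443/1155 = 38.4%, Dr. Baker 919/1531 = 60.0% → Dr. Baker
Dr. Cho wins each patient risk group but Dr. Baker wins overall — the comparison reverses. Dr. Cho's operations skew toward high-risk, which has a lower base rate.

Yes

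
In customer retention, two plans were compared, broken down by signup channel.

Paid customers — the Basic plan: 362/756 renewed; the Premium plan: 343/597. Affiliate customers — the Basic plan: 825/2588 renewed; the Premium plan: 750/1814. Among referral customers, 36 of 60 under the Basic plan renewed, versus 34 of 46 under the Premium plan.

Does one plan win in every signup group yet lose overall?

Paid: the Basic plan 362/756 = 47.9%, the Premium plan 343/597 = 57.5% → the Premium plan
Affiliate: the Basic plan 825/2588 = 31.9%, the Premium plan 750/1814 = 41.3% → the Premium plan
Referral: the Basic plan 36/60 = 60.0%, the Premium plan 34/46 = 73.9% → the Premium plan
Overall: the Basic plan 1223/3404 = 35.9%, the Premium plan 1127/2457 = 45.9% → the Premium plan
The Premium plan wins overall and in every signup group — no reversal.

No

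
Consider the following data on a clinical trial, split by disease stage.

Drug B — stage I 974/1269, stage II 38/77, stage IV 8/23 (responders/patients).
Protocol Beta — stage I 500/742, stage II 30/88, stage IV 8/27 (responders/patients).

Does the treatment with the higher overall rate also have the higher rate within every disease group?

Stage I: Drug B 974/1269 = 76.8%, Protocol Beta 500/742 = 67.4% → Drug B
Stage II: Drug B 38/77 = 49.4%, Protocol Beta 30/88 = 34.1% → Drug B
Stage IV: Drug B 8/23 = 34.8%, Protocol Beta 8/27 = 29.6% → Drug B
Overall: Drug B 1020/1369 = 74.5%, Protocol Beta 538/857 = 62.8% → Drug B
Drug B wins overall and in every disease group — no reversal.

Yes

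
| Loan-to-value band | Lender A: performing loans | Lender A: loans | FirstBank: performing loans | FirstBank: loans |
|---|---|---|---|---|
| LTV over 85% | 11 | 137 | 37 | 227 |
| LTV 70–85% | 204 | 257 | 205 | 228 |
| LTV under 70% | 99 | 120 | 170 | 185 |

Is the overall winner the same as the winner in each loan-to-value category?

LTV over 85%: Lender A 11/137 = 8.0%, FirstBank 37/227 = 16.3% → FirstBank
LTV 70–85%: Lender A 204/257 = 79.4%, FirstBank 205/228 = 89.9% → FirstBank
LTV under 70%: Lender A 99/120 = 82.5%, FirstBank 170/185 = 91.9% → FirstBank
Overall: Lender A 314/514 = 61.1%, FirstBank 412/640 = 64.4% → FirstBank
FirstBank wins overall and in every loan-to-value group — no reversal.

Yes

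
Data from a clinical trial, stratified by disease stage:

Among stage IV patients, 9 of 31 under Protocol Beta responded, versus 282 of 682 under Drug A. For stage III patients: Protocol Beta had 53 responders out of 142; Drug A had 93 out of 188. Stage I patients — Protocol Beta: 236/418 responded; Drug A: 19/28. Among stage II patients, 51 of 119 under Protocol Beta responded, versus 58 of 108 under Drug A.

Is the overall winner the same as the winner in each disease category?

Stage IV: Protocol Beta 9/31 = 29.0%, Drug A 282/682 = 41.3% → Drug A
Stage III: Protocol Beta 53/142 = 37.3%, Drug A 93/188 = 49.5% → Drug A
Stage I: Protocol Beta 236/418 = 56.5%, Drug A 19/28 = 67.9% → Drug A
Stage II: Protocol Beta 51/119 = 42.9%, Drug A 58/108 = 53.7% → Drug A
Overall: Protocol Beta 349/710 = 49.2%, Drug A 452/1006 = 44.9% → Protocol Beta
Drug A wins each disease group but Protocol Beta wins overall — the comparison reverses. Drug A's patients skew toward stage IV, which has a lower base rate.

No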